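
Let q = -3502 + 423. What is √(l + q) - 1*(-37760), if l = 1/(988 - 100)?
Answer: 37760 + 7*I*√12387378/444 ≈ 37760.0 + 55.489*I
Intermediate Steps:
q = -3079
l = 1/888 ≈ 0.0011261
√(l + q) - 1*(-37760) = √(1/888 - 3079) - 1*(-37760) = √(-2734151/888) + 37760 = 7*I*√12387378/444 + 37760 = 37760 + 7*I*√12387378/444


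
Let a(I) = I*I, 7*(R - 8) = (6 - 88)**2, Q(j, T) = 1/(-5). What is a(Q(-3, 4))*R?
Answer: 1356/35 ≈ 38.743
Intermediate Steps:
Q(j, T) = -1/5
R = 6780/7 (R = 8 + (6 - 88)**2/7 = 8 + (1/7)*(-82)**2 = 8 + (1/7)*6724 = 8 + 6724/7 = 6780/7 ≈ 968.57)
a(I) = I**2
a(Q(-3, 4))*R = (-1/5)**2*(6780/7) = (1/25)*(6780/7) = 1356/35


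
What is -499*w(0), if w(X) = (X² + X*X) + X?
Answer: 0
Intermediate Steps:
w(X) = X + 2*X² (w(X) = (X² + X²) + X = 2*X² + X = X + 2*X²)
-499*w(0) = -0*(1 + 2*0) = -0*(1 + 0) = -0 = -499*0 = 0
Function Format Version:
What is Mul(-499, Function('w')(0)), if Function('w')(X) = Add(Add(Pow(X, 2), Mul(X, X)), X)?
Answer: 0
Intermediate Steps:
Function('w')(X) = Add(X, Mul(2, Pow(X, 2))) (Function('w')(X) = Add(Add(Pow(X, 2), Pow(X, 2)), X) = Add(Mul(2, Pow(X, 2)), X) = Add(X, Mul(2, Pow(X, 2))))
Mul(-499, Function('w')(0)) = Mul(-499, Mul(0, Add(1, Mul(2, 0)))) = Mul(-499, Mul(0, Add(1, 0))) = Mul(-499, Mul(0, 1)) = Mul(-499, 0) = 0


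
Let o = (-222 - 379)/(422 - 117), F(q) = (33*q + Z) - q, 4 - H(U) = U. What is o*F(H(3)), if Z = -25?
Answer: -4207/305 ≈ -13.793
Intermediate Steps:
H(U) = 4 - U
F(q) = -25 + 32*q (F(q) = (33*q - 25) - q = (-25 + 33*q) - q = -25 + 32*q)
o = -601/305 ≈ -1.9705
o*F(H(3)) = -601*(-25 + 32*(4 - 1*3))/305 = -601*(-25 + 32*(4 - 3))/305 = -601*(-25 + 32*1)/305 = -601*(-25 + 32)/305 = -601/305*7 = -4207/305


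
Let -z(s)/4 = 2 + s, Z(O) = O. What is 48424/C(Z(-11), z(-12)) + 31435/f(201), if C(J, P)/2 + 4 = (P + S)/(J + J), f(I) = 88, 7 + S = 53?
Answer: -20702371/7656 ≈ -2704.1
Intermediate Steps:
S = 46 (S = -7 + 53 = 46)
z(s) = -8 - 4*s (z(s) = -4*(2 + s) = -8 - 4*s)
C(J, P) = -8 + (46 + P)/J (C(J, P) = -8 + 2*((P + 46)/(J + J)) = -8 + 2*((46 + P)/((2*J))) = -8 + 2*((46 + P)*(1/(2*J))) = -8 + 2*((46 + P)/(2*J)) = -8 + (46 + P)/J)
48424/C(Z(-11), z(-12)) + 31435/f(201) = 48424/(((46 + (-8 - 4*(-12)) - 8*(-11))/(-11))) + 31435/88 = 48424/((-(46 + (-8 + 48) + 88)/11)) + 31435*(1/88) = 48424/((-(46 + 40 + 88)/11)) + 31435/88 = 48424/((-1/11*174)) + 31435/88 = 48424/(-174/11) + 31435/88 = 48424*(-11/174) + 31435/88 = -266332/87 + 31435/88 = -20702371/7656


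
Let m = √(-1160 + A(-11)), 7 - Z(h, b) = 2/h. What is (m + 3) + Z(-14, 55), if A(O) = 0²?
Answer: 71/7 + 2*I*√290 ≈ 10.143 + 34.059*I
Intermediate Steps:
Z(h, b) = 7 - 2/h
A(O) = 0
m = 2*I*√290 (m = √(-1160 + 0) = √(-1160) = 2*I*√290 ≈ 34.059*I)
(m + 3) + Z(-14, 55) = (2*I*√290 + 3) + (7 - 2/(-14)) = (3 + 2*I*√290) + (7 - 2*(-1/14)) = (3 + 2*I*√290) + (7 + ⅐) = (3 + 2*I*√290) + 50/7 = 71/7 + 2*I*√290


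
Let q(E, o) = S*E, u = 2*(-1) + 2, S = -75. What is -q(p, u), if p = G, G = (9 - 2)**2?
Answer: 3675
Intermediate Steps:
u = 0 (u = -2 + 2 = 0)
G = 49 (G = 7**2 = 49)
p = 49
q(E, o) = -75*E
-q(p, u) = -(-75)*49 = -1*(-3675) = 3675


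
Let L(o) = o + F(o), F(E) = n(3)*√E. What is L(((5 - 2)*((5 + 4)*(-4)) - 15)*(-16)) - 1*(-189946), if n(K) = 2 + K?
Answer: 191914 + 20*√123 ≈ 1.9214e+5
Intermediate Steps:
F(E) = 5*√E (F(E) = (2 + 3)*√E = 5*√E)
L(o) = o + 5*√o
L(((5 - 2)*((5 + 4)*(-4)) - 15)*(-16)) - 1*(-189946) = (((5 - 2)*((5 + 4)*(-4)) - 15)*(-16) + 5*√(((5 - 2)*((5 + 4)*(-4)) - 15)*(-16))) - 1*(-189946) = ((3*(9*(-4)) - 15)*(-16) + 5*√((3*(9*(-4)) - 15)*(-16))) + 189946 = ((3*(-36) - 15)*(-16) + 5*√((3*(-36) - 15)*(-16))) + 189946 = ((-108 - 15)*(-16) + 5*√((-108 - 15)*(-16))) + 189946 = (-123*(-16) + 5*√(-123*(-16))) + 189946 = (1968 + 5*√1968) + 189946 = (1968 + 5*(4*√123)) + 189946 = (1968 + 20*√123) + 189946 = 191914 + 20*√123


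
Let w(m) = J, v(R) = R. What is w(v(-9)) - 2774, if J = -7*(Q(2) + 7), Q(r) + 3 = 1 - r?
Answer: -2795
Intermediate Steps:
Q(r) = -2 - r (Q(r) = -3 + (1 - r) = -2 - r)
J = -21 (J = -7*((-2 - 1*2) + 7) = -7*((-2 - 2) + 7) = -7*(-4 + 7) = -7*3 = -21)
w(m) = -21
w(v(-9)) - 2774 = -21 - 2774 = -2795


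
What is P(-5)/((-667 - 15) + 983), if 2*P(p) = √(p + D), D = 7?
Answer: √2/602 ≈ 0.0023492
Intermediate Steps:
P(p) = √(7 + p)/2 (P(p) = √(p + 7)/2 = √(7 + p)/2)
P(-5)/((-667 - 15) + 983) = (√(7 - 5)/2)/((-667 - 15) + 983) = (√2/2)/(-682 + 983) = (√2/2)/301 = √2/602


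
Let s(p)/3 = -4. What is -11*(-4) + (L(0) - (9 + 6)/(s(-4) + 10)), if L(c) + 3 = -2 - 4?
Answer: 85/2 ≈ 42.500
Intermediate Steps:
s(p) = -12 (s(p) = 3*(-4) = -12)
L(c) = -9 (L(c) = -3 + (-2 - 4) = -3 - 6 = -9)
-11*(-4) + (L(0) - (9 + 6)/(s(-4) + 10)) = -11*(-4) + (-9 - (9 + 6)/(-12 + 10)) = 44 + (-9 - 15/(-2)) = 44 + (-9 - 15*(-1)/2) = 44 + (-9 - 1*(-15/2)) = 44 + (-9 + 15/2) = 44 - 3/2 = 85/2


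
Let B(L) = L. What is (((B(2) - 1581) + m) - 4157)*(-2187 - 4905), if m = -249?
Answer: 42445620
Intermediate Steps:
(((B(2) - 1581) + m) - 4157)*(-2187 - 4905) = (((2 - 1581) - 249) - 4157)*(-2187 - 4905) = ((-1579 - 249) - 4157)*(-7092) = (-1828 - 4157)*(-7092) = -5985*(-7092) = 42445620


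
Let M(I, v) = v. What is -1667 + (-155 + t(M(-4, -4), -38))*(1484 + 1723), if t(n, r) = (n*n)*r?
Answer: -2448608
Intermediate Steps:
t(n, r) = r*n² (t(n, r) = n²*r = r*n²)
-1667 + (-155 + t(M(-4, -4), -38))*(1484 + 1723) = -1667 + (-155 - 38*(-4)²)*(1484 + 1723) = -1667 + (-155 - 38*16)*3207 = -1667 + (-155 - 608)*3207 = -1667 - 763*3207 = -1667 - 2446941 = -2448608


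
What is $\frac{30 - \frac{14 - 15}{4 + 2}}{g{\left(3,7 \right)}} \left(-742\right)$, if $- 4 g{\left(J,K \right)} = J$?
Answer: $\frac{268604}{9} \approx 29845.0$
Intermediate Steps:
$g{\left(J,K \right)} = - \frac{J}{4}$
$\frac{30 - \frac{14 - 15}{4 + 2}}{g{\left(3,7 \right)}} \left(-742\right) = \frac{30 - \frac{14 - 15}{4 + 2}}{\left(- \frac{1}{4}\right) 3} \left(-742\right) = \frac{30 - - \frac{1}{6}}{- \frac{3}{4}} \left(-742\right) = \left(30 - \left(-1\right) \frac{1}{6}\right) \left(- \frac{4}{3}\right) \left(-742\right) = \left(30 - - \frac{1}{6}\right) \left(- \frac{4}{3}\right) \left(-742\right) = \left(30 + \frac{1}{6}\right) \left(- \frac{4}{3}\right) \left(-742\right) = \frac{181}{6} \left(- \frac{4}{3}\right) \left(-742\right) = \left(- \frac{362}{9}\right) \left(-742\right) = \frac{268604}{9}$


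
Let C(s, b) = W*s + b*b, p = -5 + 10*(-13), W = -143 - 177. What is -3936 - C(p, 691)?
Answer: -524617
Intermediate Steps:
W = -320
p = -135 (p = -5 - 130 = -135)
C(s, b) = b² - 320*s (C(s, b) = -320*s + b*b = -320*s + b² = b² - 320*s)
-3936 - C(p, 691) = -3936 - (691² - 320*(-135)) = -3936 - (477481 + 43200) = -3936 - 1*520681 = -3936 - 520681 = -524617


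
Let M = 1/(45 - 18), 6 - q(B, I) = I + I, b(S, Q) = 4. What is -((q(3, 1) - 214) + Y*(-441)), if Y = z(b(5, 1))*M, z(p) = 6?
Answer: 308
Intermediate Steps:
q(B, I) = 6 - 2*I (q(B, I) = 6 - (I + I) = 6 - 2*I)
M = 1/27 ≈ 0.037037
Y = 2/9 (Y = 6*(1/27) = 2/9 ≈ 0.22222)
-((q(3, 1) - 214) + Y*(-441)) = -(((6 - 2*1) - 214) + (2/9)*(-441)) = -(((6 - 2) - 214) - 98) = -((4 - 214) - 98) = -(-210 - 98) = -1*(-308) = 308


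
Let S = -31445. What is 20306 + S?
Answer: -11139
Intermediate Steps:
20306 + S = 20306 - 31445 = -11139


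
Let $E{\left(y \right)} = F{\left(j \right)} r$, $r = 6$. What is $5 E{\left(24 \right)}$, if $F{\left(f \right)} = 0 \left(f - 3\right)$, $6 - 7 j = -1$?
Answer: $0$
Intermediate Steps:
$j = 1$ ($j = \frac{6}{7} - - \frac{1}{7} = \frac{6}{7} + \frac{1}{7} = 1$)
$F{\left(f \right)} = 0$ ($F{\left(f \right)} = 0 \left(-3 + f\right) = 0$)
$E{\left(y \right)} = 0$ ($E{\left(y \right)} = 0 \cdot 6 = 0$)
$5 E{\left(24 \right)} = 5 \cdot 0 = 0$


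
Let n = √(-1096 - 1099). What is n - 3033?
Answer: -3033 + I*√2195 ≈ -3033.0 + 46.851*I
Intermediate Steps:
n = I*√2195 (n = √(-2195) = I*√2195 ≈ 46.851*I)
n - 3033 = I*√2195 - 3033 = -3033 + I*√2195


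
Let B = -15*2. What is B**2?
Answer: 900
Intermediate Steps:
B = -30
B**2 = (-30)**2 = 900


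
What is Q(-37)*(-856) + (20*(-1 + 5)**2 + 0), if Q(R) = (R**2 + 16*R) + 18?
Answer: -680200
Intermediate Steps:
Q(R) = 18 + R**2 + 16*R
Q(-37)*(-856) + (20*(-1 + 5)**2 + 0) = (18 + (-37)**2 + 16*(-37))*(-856) + (20*(-1 + 5)**2 + 0) = (18 + 1369 - 592)*(-856) + (20*4**2 + 0) = 795*(-856) + (20*16 + 0) = -680520 + (320 + 0) = -680520 + 320 = -680200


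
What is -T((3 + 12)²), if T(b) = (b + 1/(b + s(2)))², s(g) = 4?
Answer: -2654928676/52441 ≈ -50627.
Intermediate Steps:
T(b) = (b + 1/(4 + b))² (T(b) = (b + 1/(b + 4))² = (b + 1/(4 + b))²)
-T((3 + 12)²) = -(1 + ((3 + 12)²)² + 4*(3 + 12)²)²/(4 + (3 + 12)²)² = -(1 + (15²)² + 4*15²)²/(4 + 15²)² = -(1 + 225² + 4*225)²/(4 + 225)² = -(1 + 50625 + 900)²/229² = -51526²/52441 = -2654928676/52441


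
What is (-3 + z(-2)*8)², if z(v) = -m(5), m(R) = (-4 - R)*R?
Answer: 127449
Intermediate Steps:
m(R) = R*(-4 - R)
z(v) = 45 (z(v) = -(-1)*5*(4 + 5) = -(-1)*5*9 = -1*(-45) = 45)
(-3 + z(-2)*8)² = (-3 + 45*8)² = (-3 + 360)² = 357² = 127449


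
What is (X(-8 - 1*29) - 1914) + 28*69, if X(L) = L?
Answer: -19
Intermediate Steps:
(X(-8 - 1*29) - 1914) + 28*69 = ((-8 - 1*29) - 1914) + 28*69 = ((-8 - 29) - 1914) + 1932 = (-37 - 1914) + 1932 = -1951 + 1932 = -19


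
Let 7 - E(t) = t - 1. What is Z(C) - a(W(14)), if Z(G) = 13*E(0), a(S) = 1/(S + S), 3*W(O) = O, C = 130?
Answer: 2909/28 ≈ 103.89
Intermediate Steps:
W(O) = O/3
E(t) = 8 - t (E(t) = 7 - (t - 1) = 7 - (-1 + t) = 7 + (1 - t) = 8 - t)
a(S) = 1/(2*S)
Z(G) = 104 (Z(G) = 13*(8 - 1*0) = 13*(8 + 0) = 13*8 = 104)
Z(C) - a(W(14)) = 104 - 1/(2*((⅓)*14)) = 104 - 1/(2*14/3) = 104 - 3/(2*14) = 104 - 1*3/28 = 104 - 3/28 = 2909/28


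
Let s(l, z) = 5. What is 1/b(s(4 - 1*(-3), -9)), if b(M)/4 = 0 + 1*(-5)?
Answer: -1/20 ≈ -0.050000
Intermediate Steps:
b(M) = -20 (b(M) = 4*(0 + 1*(-5)) = 4*(0 - 5) = 4*(-5) = -20)
1/b(s(4 - 1*(-3), -9)) = 1/(-20) = -1/20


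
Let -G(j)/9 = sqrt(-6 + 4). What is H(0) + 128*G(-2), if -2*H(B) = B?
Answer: -1152*I*sqrt(2) ≈ -1629.2*I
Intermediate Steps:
G(j) = -9*I*sqrt(2) (G(j) = -9*sqrt(-6 + 4) = -9*I*sqrt(2))
H(B) = -B/2
H(0) + 128*G(-2) = -1/2*0 + 128*(-9*I*sqrt(2)) = 0 - 1152*I*sqrt(2) = -1152*I*sqrt(2)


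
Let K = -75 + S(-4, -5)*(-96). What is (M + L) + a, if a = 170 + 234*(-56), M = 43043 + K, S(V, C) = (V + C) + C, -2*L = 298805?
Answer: -236049/2 ≈ -1.1802e+5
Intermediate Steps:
L = -298805/2 (L = -½*298805 = -298805/2 ≈ -1.4940e+5)
S(V, C) = V + 2*C (S(V, C) = (C + V) + C = V + 2*C)
K = 1269 (K = -75 + (-4 + 2*(-5))*(-96) = -75 + (-4 - 10)*(-96) = -75 - 14*(-96) = -75 + 1344 = 1269)
M = 44312 (M = 43043 + 1269 = 44312)
a = -12934 (a = 170 - 13104 = -12934)
(M + L) + a = (44312 - 298805/2) - 12934 = -210181/2 - 12934 = -236049/2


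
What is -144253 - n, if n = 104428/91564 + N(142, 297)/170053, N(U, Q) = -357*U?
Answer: -561534512104736/3892683223 ≈ -1.4425e+5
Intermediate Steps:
n = 3279137317/3892683223 (n = 104428/91564 - 357*142/170053 = 104428*(1/91564) - 50694*1/170053 = 26107/22891 - 50694/170053 = 3279137317/3892683223 ≈ 0.84238)
-144253 - n = -144253 - 1*3279137317/3892683223 = -144253 - 3279137317/3892683223 = -561534512104736/3892683223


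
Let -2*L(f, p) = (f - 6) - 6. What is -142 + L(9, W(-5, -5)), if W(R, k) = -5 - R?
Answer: -281/2 ≈ -140.50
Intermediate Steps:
L(f, p) = 6 - f/2 (L(f, p) = -((f - 6) - 6)/2 = -((-6 + f) - 6)/2 = -(-12 + f)/2 = 6 - f/2)
-142 + L(9, W(-5, -5)) = -142 + (6 - 1/2*9) = -142 + (6 - 9/2) = -142 + 3/2 = -281/2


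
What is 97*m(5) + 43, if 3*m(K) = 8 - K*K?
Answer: -1520/3 ≈ -506.67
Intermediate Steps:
m(K) = 8/3 - K²/3 (m(K) = (8 - K*K)/3 = (8 - K²)/3 = 8/3 - K²/3)
97*m(5) + 43 = 97*(8/3 - ⅓*5²) + 43 = 97*(8/3 - ⅓*25) + 43 = 97*(8/3 - 25/3) + 43 = 97*(-17/3) + 43 = -1649/3 + 43 = -1520/3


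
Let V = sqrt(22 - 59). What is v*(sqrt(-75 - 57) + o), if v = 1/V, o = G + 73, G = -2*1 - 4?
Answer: 2*sqrt(1221)/37 - 67*I*sqrt(37)/37 ≈ 1.8888 - 11.015*I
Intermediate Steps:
V = I*sqrt(37) (V = sqrt(-37) = I*sqrt(37) ≈ 6.0828*I)
G = -6 (G = -2 - 4 = -6)
o = 67 (o = -6 + 73 = 67)
v = -I*sqrt(37)/37 (v = 1/(I*sqrt(37)) = -I*sqrt(37)/37 ≈ -0.1644*I)
v*(sqrt(-75 - 57) + o) = (-I*sqrt(37)/37)*(sqrt(-75 - 57) + 67) = (-I*sqrt(37)/37)*(sqrt(-132) + 67) = (-I*sqrt(37)/37)*(2*I*sqrt(33) + 67) = (-I*sqrt(37)/37)*(67 + 2*I*sqrt(33)) = -I*sqrt(37)*(67 + 2*I*sqrt(33))/37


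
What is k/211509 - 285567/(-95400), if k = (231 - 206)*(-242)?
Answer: 6646980067/2241995400 ≈ 2.9648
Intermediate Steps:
k = -6050 (k = 25*(-242) = -6050)
k/211509 - 285567/(-95400) = -6050/211509 - 285567/(-95400) = -6050*1/211509 - 285567*(-1/95400) = -6050/211509 + 95189/31800 = 6646980067/2241995400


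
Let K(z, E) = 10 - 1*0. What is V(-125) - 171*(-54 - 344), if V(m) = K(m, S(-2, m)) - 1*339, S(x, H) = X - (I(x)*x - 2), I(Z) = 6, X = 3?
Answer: 67729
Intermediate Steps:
S(x, H) = 5 - 6*x (S(x, H) = 3 - (6*x - 2) = 3 - (-2 + 6*x) = 3 + (2 - 6*x) = 5 - 6*x)
K(z, E) = 10 (K(z, E) = 10 + 0 = 10)
V(m) = -329 (V(m) = 10 - 1*339 = 10 - 339 = -329)
V(-125) - 171*(-54 - 344) = -329 - 171*(-54 - 344) = -329 - 171*(-398) = -329 - 1*(-68058) = -329 + 68058 = 67729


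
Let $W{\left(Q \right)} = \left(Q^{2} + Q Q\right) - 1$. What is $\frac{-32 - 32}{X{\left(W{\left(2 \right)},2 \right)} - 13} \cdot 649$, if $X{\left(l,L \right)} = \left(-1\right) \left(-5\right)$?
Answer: $5192$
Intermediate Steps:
$W{\left(Q \right)} = -1 + 2 Q^{2}$ ($W{\left(Q \right)} = \left(Q^{2} + Q^{2}\right) - 1 = 2 Q^{2} - 1 = -1 + 2 Q^{2}$)
$X{\left(l,L \right)} = 5$
$\frac{-32 - 32}{X{\left(W{\left(2 \right)},2 \right)} - 13} \cdot 649 = \frac{-32 - 32}{5 - 13} \cdot 649 = - \frac{64}{-8} \cdot 649 = \left(-64\right) \left(- \frac{1}{8}\right) 649 = 8 \cdot 649 = 5192$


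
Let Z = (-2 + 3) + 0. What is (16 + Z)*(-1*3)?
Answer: -51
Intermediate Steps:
Z = 1 (Z = 1 + 0 = 1)
(16 + Z)*(-1*3) = (16 + 1)*(-1*3) = 17*(-3) = -51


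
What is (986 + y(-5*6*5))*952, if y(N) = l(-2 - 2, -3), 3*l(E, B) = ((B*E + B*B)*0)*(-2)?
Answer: 938672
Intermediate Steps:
l(E, B) = 0 (l(E, B) = (((B*E + B*B)*0)*(-2))/3 = (((B*E + B²)*0)*(-2))/3 = (((B² + B*E)*0)*(-2))/3 = (0*(-2))/3 = (⅓)*0 = 0)
y(N) = 0
(986 + y(-5*6*5))*952 = (986 + 0)*952 = 986*952 = 938672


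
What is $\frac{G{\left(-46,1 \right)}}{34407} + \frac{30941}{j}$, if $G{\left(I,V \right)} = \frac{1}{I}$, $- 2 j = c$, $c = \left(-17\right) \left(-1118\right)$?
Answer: $- \frac{48971010905}{15040607166} \approx -3.2559$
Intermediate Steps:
$c = 19006$
$j = -9503$ ($j = \left(- \frac{1}{2}\right) 19006 = -9503$)
$\frac{G{\left(-46,1 \right)}}{34407} + \frac{30941}{j} = \frac{1}{\left(-46\right) 34407} + \frac{30941}{-9503} = \left(- \frac{1}{46}\right) \frac{1}{34407} + 30941 \left(- \frac{1}{9503}\right) = - \frac{1}{1582722} - \frac{30941}{9503} = - \frac{48971010905}{15040607166}$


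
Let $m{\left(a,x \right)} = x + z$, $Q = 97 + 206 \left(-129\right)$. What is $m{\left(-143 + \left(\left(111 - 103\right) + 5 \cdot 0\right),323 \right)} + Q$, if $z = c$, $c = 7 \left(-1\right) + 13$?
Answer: $-26148$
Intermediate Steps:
$c = 6$ ($c = -7 + 13 = 6$)
$Q = -26477$ ($Q = 97 - 26574 = -26477$)
$z = 6$
$m{\left(a,x \right)} = 6 + x$ ($m{\left(a,x \right)} = x + 6 = 6 + x$)
$m{\left(-143 + \left(\left(111 - 103\right) + 5 \cdot 0\right),323 \right)} + Q = \left(6 + 323\right) - 26477 = 329 - 26477 = -26148$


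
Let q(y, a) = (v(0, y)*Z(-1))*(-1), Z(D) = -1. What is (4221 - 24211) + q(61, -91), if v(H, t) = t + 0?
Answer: -19929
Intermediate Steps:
v(H, t) = t
q(y, a) = y (q(y, a) = (y*(-1))*(-1) = -y*(-1) = y)
(4221 - 24211) + q(61, -91) = (4221 - 24211) + 61 = -19990 + 61 = -19929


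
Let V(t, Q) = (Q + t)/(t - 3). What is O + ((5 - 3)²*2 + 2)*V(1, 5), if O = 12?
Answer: -18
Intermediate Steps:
V(t, Q) = (Q + t)/(-3 + t)
O + ((5 - 3)²*2 + 2)*V(1, 5) = 12 + ((5 - 3)²*2 + 2)*((5 + 1)/(-3 + 1)) = 12 + (2²*2 + 2)*(6/(-2)) = 12 + (4*2 + 2)*(-½*6) = 12 + (8 + 2)*(-3) = 12 + 10*(-3) = 12 - 30 = -18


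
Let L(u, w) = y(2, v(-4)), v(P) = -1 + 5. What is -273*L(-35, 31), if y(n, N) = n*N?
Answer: -2184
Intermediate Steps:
v(P) = 4
y(n, N) = N*n
L(u, w) = 8 (L(u, w) = 4*2 = 8)
-273*L(-35, 31) = -273*8 = -2184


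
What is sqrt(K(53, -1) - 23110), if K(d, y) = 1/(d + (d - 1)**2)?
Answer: I*sqrt(175660239633)/2757 ≈ 152.02*I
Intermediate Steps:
K(d, y) = 1/(d + (-1 + d)**2)
sqrt(K(53, -1) - 23110) = sqrt(1/(53 + (-1 + 53)**2) - 23110) = sqrt(1/(53 + 52**2) - 23110) = sqrt(1/(53 + 2704) - 23110) = sqrt(1/2757 - 23110) = sqrt(-63714269/2757) = I*sqrt(175660239633)/2757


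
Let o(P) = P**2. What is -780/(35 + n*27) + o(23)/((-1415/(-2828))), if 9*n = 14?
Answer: 114089224/108955 ≈ 1047.1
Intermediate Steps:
n = 14/9 (n = (1/9)*14 = 14/9 ≈ 1.5556)
-780/(35 + n*27) + o(23)/((-1415/(-2828))) = -780/(35 + (14/9)*27) + 23**2/((-1415/(-2828))) = -780/(35 + 42) + 529/((-1415*(-1/2828))) = -780/77 + 529/(1415/2828) = -780*1/77 + 529*(2828/1415) = -780/77 + 1496012/1415 = 114089224/108955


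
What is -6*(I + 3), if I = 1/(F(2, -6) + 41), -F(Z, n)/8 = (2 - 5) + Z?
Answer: -888/49 ≈ -18.122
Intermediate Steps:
F(Z, n) = 24 - 8*Z (F(Z, n) = -8*((2 - 5) + Z) = -8*(-3 + Z) = 24 - 8*Z)
I = 1/49 (I = 1/((24 - 8*2) + 41) = 1/((24 - 16) + 41) = 1/(8 + 41) = 1/49 ≈ 0.020408)
-6*(I + 3) = -6*(1/49 + 3) = -6*148/49 = -888/49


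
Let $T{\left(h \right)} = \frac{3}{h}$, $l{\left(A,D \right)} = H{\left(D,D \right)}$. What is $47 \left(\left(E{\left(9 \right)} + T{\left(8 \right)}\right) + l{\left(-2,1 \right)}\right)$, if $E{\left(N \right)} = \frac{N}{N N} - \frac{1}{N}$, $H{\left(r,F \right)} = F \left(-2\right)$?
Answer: $- \frac{611}{8} \approx -76.375$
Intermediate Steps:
$H{\left(r,F \right)} = - 2 F$
$l{\left(A,D \right)} = - 2 D$
$E{\left(N \right)} = 0$ ($E{\left(N \right)} = \frac{N}{N^{2}} - \frac{1}{N} = \frac{1}{N} - \frac{1}{N} = 0$)
$47 \left(\left(E{\left(9 \right)} + T{\left(8 \right)}\right) + l{\left(-2,1 \right)}\right) = 47 \left(\left(0 + \frac{3}{8}\right) - 2\right) = 47 \left(\frac{3}{8} - 2\right) = 47 \left(- \frac{13}{8}\right) = - \frac{611}{8}$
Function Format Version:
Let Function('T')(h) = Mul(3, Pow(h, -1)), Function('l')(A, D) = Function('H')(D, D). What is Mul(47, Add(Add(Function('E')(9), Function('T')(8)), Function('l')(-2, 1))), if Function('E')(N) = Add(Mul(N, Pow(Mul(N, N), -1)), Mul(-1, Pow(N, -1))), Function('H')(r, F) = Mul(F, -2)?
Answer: Rational(-611, 8) ≈ -76.375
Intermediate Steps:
Function('H')(r, F) = Mul(-2, F)
Function('l')(A, D) = Mul(-2, D)
Function('E')(N) = 0 (Function('E')(N) = Add(Mul(N, Pow(Pow(N, 2), -1)), Mul(-1, Pow(N, -1))) = Add(Mul(N, Pow(N, -2)), Mul(-1, Pow(N, -1))) = Add(Pow(N, -1), Mul(-1, Pow(N, -1))) = 0)
Mul(47, Add(Add(Function('E')(9), Function('T')(8)), Function('l')(-2, 1))) = Mul(47, Add(Add(0, Mul(3, Pow(8, -1))), Mul(-2, 1))) = Mul(47, Add(Add(0, Mul(3, Rational(1, 8))), -2)) = Mul(47, Add(Add(0, Rational(3, 8)), -2)) = Mul(47, Add(Rational(3, 8), -2)) = Mul(47, Rational(-13, 8)) = Rational(-611, 8)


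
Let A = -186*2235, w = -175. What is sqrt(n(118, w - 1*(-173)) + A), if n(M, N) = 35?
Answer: 5*I*sqrt(16627) ≈ 644.73*I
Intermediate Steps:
A = -415710
sqrt(n(118, w - 1*(-173)) + A) = sqrt(35 - 415710) = sqrt(-415675) = 5*I*sqrt(16627)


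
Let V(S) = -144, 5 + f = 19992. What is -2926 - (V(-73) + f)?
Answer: -22769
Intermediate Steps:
f = 19987 (f = -5 + 19992 = 19987)
-2926 - (V(-73) + f) = -2926 - (-144 + 19987) = -2926 - 1*19843 = -2926 - 19843 = -22769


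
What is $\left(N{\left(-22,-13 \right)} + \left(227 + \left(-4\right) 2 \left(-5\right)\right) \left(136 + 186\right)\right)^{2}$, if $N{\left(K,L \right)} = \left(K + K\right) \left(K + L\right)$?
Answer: $7658700196$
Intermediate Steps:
$N{\left(K,L \right)} = 2 K \left(K + L\right)$
$\left(N{\left(-22,-13 \right)} + \left(227 + \left(-4\right) 2 \left(-5\right)\right) \left(136 + 186\right)\right)^{2} = \left(2 \left(-22\right) \left(-22 - 13\right) + \left(227 + \left(-4\right) 2 \left(-5\right)\right) \left(136 + 186\right)\right)^{2} = \left(2 \left(-22\right) \left(-35\right) + \left(227 - -40\right) 322\right)^{2} = \left(1540 + \left(227 + 40\right) 322\right)^{2} = \left(1540 + 267 \cdot 322\right)^{2} = \left(1540 + 85974\right)^{2} = 87514^{2} = 7658700196$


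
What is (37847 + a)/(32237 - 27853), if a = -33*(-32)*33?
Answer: 72695/4384 ≈ 16.582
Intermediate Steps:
a = 34848 (a = 1056*33 = 34848)
(37847 + a)/(32237 - 27853) = (37847 + 34848)/(32237 - 27853) = 72695/4384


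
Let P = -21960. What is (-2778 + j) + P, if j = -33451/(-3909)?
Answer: -96667391/3909 ≈ -24729.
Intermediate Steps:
j = 33451/3909 (j = -33451*(-1/3909) = 33451/3909 ≈ 8.5574)
(-2778 + j) + P = (-2778 + 33451/3909) - 21960 = -10825751/3909 - 21960 = -96667391/3909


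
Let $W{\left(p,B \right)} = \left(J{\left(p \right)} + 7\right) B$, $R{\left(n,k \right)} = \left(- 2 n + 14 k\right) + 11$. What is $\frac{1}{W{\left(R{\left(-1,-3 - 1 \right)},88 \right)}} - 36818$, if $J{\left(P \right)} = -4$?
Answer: $- \frac{9719951}{264} \approx -36818.0$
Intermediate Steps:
$R{\left(n,k \right)} = 11 - 2 n + 14 k$
$W{\left(p,B \right)} = 3 B$ ($W{\left(p,B \right)} = \left(-4 + 7\right) B = 3 B$)
$\frac{1}{W{\left(R{\left(-1,-3 - 1 \right)},88 \right)}} - 36818 = \frac{1}{3 \cdot 88} - 36818 = \frac{1}{264} - 36818 = - \frac{9719951}{264}$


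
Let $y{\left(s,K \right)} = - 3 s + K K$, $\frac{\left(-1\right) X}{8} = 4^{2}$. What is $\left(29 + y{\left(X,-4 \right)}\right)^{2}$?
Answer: $184041$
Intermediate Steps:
$X = -128$ ($X = - 8 \cdot 4^{2} = \left(-8\right) 16 = -128$)
$y{\left(s,K \right)} = K^{2} - 3 s$ ($y{\left(s,K \right)} = - 3 s + K^{2} = K^{2} - 3 s$)
$\left(29 + y{\left(X,-4 \right)}\right)^{2} = \left(29 + \left(\left(-4\right)^{2} - -384\right)\right)^{2} = \left(29 + \left(16 + 384\right)\right)^{2} = \left(29 + 400\right)^{2} = 429^{2} = 184041$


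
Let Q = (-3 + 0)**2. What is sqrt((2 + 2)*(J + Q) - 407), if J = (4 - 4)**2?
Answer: I*sqrt(371) ≈ 19.261*I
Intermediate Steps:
Q = 9 (Q = (-3)**2 = 9)
J = 0 (J = 0**2 = 0)
sqrt((2 + 2)*(J + Q) - 407) = sqrt((2 + 2)*(0 + 9) - 407) = sqrt(4*9 - 407) = sqrt(36 - 407) = sqrt(-371) = I*sqrt(371)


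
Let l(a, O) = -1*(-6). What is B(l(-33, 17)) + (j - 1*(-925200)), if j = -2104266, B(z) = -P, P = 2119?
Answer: -1181185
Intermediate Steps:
l(a, O) = 6
B(z) = -2119 (B(z) = -1*2119 = -2119)
B(l(-33, 17)) + (j - 1*(-925200)) = -2119 + (-2104266 - 1*(-925200)) = -2119 + (-2104266 + 925200) = -2119 - 1179066 = -1181185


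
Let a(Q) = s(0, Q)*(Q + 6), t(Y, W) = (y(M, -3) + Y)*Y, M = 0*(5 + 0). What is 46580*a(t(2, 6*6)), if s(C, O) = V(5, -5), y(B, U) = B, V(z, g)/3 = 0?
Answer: 0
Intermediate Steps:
V(z, g) = 0 (V(z, g) = 3*0 = 0)
M = 0 (M = 0*5 = 0)
s(C, O) = 0
t(Y, W) = Y² (t(Y, W) = (0 + Y)*Y = Y*Y = Y²)
a(Q) = 0 (a(Q) = 0*(Q + 6) = 0*(6 + Q) = 0)
46580*a(t(2, 6*6)) = 46580*0 = 0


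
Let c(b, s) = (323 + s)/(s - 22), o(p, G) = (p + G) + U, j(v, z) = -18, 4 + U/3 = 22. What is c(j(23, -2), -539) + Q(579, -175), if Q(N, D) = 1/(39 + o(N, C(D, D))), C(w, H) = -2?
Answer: 48427/125290 ≈ 0.38652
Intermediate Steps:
U = 54 (U = -12 + 3*22 = -12 + 66 = 54)
o(p, G) = 54 + G + p (o(p, G) = (p + G) + 54 = (G + p) + 54 = 54 + G + p)
c(b, s) = (323 + s)/(-22 + s)
Q(N, D) = 1/(91 + N) (Q(N, D) = 1/(39 + (54 - 2 + N)) = 1/(39 + (52 + N)) = 1/(91 + N))
c(j(23, -2), -539) + Q(579, -175) = (323 - 539)/(-22 - 539) + 1/(91 + 579) = -216/(-561) + 1/670 = -1/561*(-216) + 1/670 = 72/187 + 1/670 = 48427/125290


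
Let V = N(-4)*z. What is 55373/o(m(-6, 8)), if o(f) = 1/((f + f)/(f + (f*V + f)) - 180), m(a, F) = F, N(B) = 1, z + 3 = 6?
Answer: -49724954/5 ≈ -9.9450e+6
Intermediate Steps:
z = 3 (z = -3 + 6 = 3)
V = 3 (V = 1*3 = 3)
o(f) = -5/898 (o(f) = 1/((f + f)/(f + (f*3 + f)) - 180) = 1/((2*f)/(f + (3*f + f)) - 180) = 1/((2*f)/(f + 4*f) - 180) = 1/((2*f)/((5*f)) - 180) = 1/((2*f)*(1/(5*f)) - 180) = 1/(⅖ - 180) = 1/(-898/5) = -5/898)
55373/o(m(-6, 8)) = 55373/(-5/898) = 55373*(-898/5) = -49724954/5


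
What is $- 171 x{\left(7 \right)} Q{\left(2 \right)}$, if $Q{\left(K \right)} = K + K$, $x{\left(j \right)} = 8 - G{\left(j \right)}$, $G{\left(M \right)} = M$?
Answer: $-684$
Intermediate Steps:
$x{\left(j \right)} = 8 - j$
$Q{\left(K \right)} = 2 K$
$- 171 x{\left(7 \right)} Q{\left(2 \right)} = - 171 \left(8 - 7\right) 2 \cdot 2 = - 171 \left(8 - 7\right) 4 = \left(-171\right) 1 \cdot 4 = \left(-171\right) 4 = -684$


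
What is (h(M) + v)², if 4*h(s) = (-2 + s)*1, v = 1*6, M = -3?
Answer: 361/16 ≈ 22.563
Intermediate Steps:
v = 6
h(s) = -½ + s/4 (h(s) = ((-2 + s)*1)/4 = (-2 + s)/4 = -½ + s/4)
(h(M) + v)² = ((-½ + (¼)*(-3)) + 6)² = ((-½ - ¾) + 6)² = (-5/4 + 6)² = (19/4)² = 361/16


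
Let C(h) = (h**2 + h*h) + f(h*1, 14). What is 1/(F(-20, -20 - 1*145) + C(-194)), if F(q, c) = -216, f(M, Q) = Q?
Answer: 1/75070 ≈ 1.3321e-5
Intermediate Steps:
C(h) = 14 + 2*h**2 (C(h) = (h**2 + h*h) + 14 = (h**2 + h**2) + 14 = 2*h**2 + 14 = 14 + 2*h**2)
1/(F(-20, -20 - 1*145) + C(-194)) = 1/(-216 + (14 + 2*(-194)**2)) = 1/(-216 + (14 + 2*37636)) = 1/(-216 + (14 + 75272)) = 1/(-216 + 75286) = 1/75070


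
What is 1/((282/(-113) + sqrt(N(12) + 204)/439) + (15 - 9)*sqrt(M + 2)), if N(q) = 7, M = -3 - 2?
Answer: 49607/(-123798 + 113*sqrt(211) + 297642*I*sqrt(3)) ≈ -0.021589 - 0.09111*I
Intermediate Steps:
M = -5
1/((282/(-113) + sqrt(N(12) + 204)/439) + (15 - 9)*sqrt(M + 2)) = 1/((282/(-113) + sqrt(7 + 204)/439) + (15 - 9)*sqrt(-5 + 2)) = 1/((282*(-1/113) + sqrt(211)*(1/439)) + 6*sqrt(-3)) = 1/((-282/113 + sqrt(211)/439) + 6*(I*sqrt(3))) = 1/((-282/113 + sqrt(211)/439) + 6*I*sqrt(3)) = 1/(-282/113 + sqrt(211)/439 + 6*I*sqrt(3))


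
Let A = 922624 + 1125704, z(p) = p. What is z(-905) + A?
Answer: 2047423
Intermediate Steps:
A = 2048328
z(-905) + A = -905 + 2048328 = 2047423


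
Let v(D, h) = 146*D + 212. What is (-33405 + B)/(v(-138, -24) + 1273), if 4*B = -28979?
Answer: 162599/74652 ≈ 2.1781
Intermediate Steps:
v(D, h) = 212 + 146*D
B = -28979/4 (B = (¼)*(-28979) = -28979/4 ≈ -7244.8)
(-33405 + B)/(v(-138, -24) + 1273) = (-33405 - 28979/4)/((212 + 146*(-138)) + 1273) = -162599/(4*((212 - 20148) + 1273)) = -162599/(4*(-19936 + 1273)) = -162599/4/(-18663) = -162599/4*(-1/18663) = 162599/74652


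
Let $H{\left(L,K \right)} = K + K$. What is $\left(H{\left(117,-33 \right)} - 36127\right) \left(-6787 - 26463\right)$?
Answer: $1203417250$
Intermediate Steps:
$H{\left(L,K \right)} = 2 K$
$\left(H{\left(117,-33 \right)} - 36127\right) \left(-6787 - 26463\right) = \left(2 \left(-33\right) - 36127\right) \left(-6787 - 26463\right) = \left(-66 - 36127\right) \left(-33250\right) = \left(-36193\right) \left(-33250\right) = 1203417250$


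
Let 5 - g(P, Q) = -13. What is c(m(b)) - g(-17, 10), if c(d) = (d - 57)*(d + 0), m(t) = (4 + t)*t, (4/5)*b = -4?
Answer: -278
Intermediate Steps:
b = -5 (b = (5/4)*(-4) = -5)
g(P, Q) = 18 (g(P, Q) = 5 - 1*(-13) = 5 + 13 = 18)
m(t) = t*(4 + t)
c(d) = d*(-57 + d) (c(d) = (-57 + d)*d = d*(-57 + d))
c(m(b)) - g(-17, 10) = (-5*(4 - 5))*(-57 - 5*(4 - 5)) - 1*18 = (-5*(-1))*(-57 - 5*(-1)) - 18 = 5*(-57 + 5) - 18 = 5*(-52) - 18 = -260 - 18 = -278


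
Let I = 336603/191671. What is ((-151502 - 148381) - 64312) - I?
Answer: -69805956448/191671 ≈ -3.6420e+5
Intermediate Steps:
I = 336603/191671 (I = 336603*(1/191671) = 336603/191671 ≈ 1.7561)
((-151502 - 148381) - 64312) - I = ((-151502 - 148381) - 64312) - 1*336603/191671 = (-299883 - 64312) - 336603/191671 = -364195 - 336603/191671 = -69805956448/191671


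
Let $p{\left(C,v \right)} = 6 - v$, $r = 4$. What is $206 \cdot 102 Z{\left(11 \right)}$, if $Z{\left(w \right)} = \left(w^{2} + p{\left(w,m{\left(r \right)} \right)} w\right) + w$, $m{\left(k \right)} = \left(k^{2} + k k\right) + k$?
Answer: $-4160376$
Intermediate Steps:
$m{\left(k \right)} = k + 2 k^{2}$ ($m{\left(k \right)} = \left(k^{2} + k^{2}\right) + k = 2 k^{2} + k = k + 2 k^{2}$)
$Z{\left(w \right)} = w^{2} - 29 w$ ($Z{\left(w \right)} = \left(w^{2} + \left(6 - 4 \left(1 + 2 \cdot 4\right)\right) w\right) + w = \left(w^{2} + \left(6 - 4 \left(1 + 8\right)\right) w\right) + w = \left(w^{2} + \left(6 - 4 \cdot 9\right) w\right) + w = \left(w^{2} + \left(6 - 36\right) w\right) + w = \left(w^{2} - 30 w\right) + w = w^{2} - 29 w$)
$206 \cdot 102 Z{\left(11 \right)} = 206 \cdot 102 \cdot 11 \left(-29 + 11\right) = 21012 \cdot 11 \left(-18\right) = 21012 \left(-198\right) = -4160376$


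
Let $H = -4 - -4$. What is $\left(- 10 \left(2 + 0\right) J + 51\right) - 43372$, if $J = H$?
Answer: $-43321$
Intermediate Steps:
$H = 0$ ($H = -4 + 4 = 0$)
$J = 0$
$\left(- 10 \left(2 + 0\right) J + 51\right) - 43372 = \left(- 10 \left(2 + 0\right) 0 + 51\right) - 43372 = \left(- 10 \cdot 2 \cdot 0 + 51\right) - 43372 = \left(\left(-10\right) 0 + 51\right) - 43372 = \left(0 + 51\right) - 43372 = 51 - 43372 = -43321$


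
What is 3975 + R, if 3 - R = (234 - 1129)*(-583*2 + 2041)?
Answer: 787103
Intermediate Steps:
R = 783128 (R = 3 - (234 - 1129)*(-583*2 + 2041) = 3 - (-895)*(-1166 + 2041) = 3 - (-895)*875 = 3 - 1*(-783125) = 3 + 783125 = 783128)
3975 + R = 3975 + 783128 = 787103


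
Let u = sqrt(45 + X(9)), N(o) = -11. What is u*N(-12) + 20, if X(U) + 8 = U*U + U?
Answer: 20 - 11*sqrt(127) ≈ -103.96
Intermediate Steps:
X(U) = -8 + U + U**2 (X(U) = -8 + (U*U + U) = -8 + (U**2 + U) = -8 + (U + U**2) = -8 + U + U**2)
u = sqrt(127) (u = sqrt(45 + (-8 + 9 + 9**2)) = sqrt(45 + (-8 + 9 + 81)) = sqrt(45 + 82) = sqrt(127) ≈ 11.269)
u*N(-12) + 20 = sqrt(127)*(-11) + 20 = -11*sqrt(127) + 20 = 20 - 11*sqrt(127)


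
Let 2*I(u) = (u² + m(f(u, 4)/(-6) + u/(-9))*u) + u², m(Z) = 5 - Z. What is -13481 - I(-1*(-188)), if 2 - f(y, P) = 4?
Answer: -461045/9 ≈ -51227.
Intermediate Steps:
f(y, P) = -2 (f(y, P) = 2 - 1*4 = 2 - 4 = -2)
I(u) = u² + u*(14/3 + u/9)/2 (I(u) = ((u² + (5 - (-2/(-6) + u/(-9)))*u) + u²)/2 = ((u² + (5 - (-2*(-⅙) + u*(-⅑)))*u) + u²)/2 = ((u² + (5 - (⅓ - u/9))*u) + u²)/2 = ((u² + (5 + (-⅓ + u/9))*u) + u²)/2 = ((u² + (14/3 + u/9)*u) + u²)/2 = ((u² + u*(14/3 + u/9)) + u²)/2 = (2*u² + u*(14/3 + u/9))/2 = u² + u*(14/3 + u/9)/2)
-13481 - I(-1*(-188)) = -13481 - (-1*(-188))*(42 + 19*(-1*(-188)))/18 = -13481 - 188*(42 + 19*188)/18 = -13481 - 188*(42 + 3572)/18 = -13481 - 188*3614/18 = -13481 - 1*339716/9 = -13481 - 339716/9 = -461045/9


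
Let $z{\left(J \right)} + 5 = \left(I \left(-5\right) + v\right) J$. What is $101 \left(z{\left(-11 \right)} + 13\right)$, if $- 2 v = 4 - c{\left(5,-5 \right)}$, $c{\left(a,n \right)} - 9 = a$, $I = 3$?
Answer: $11918$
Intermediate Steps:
$c{\left(a,n \right)} = 9 + a$
$v = 5$ ($v = - \frac{4 - \left(9 + 5\right)}{2} = - \frac{4 - 14}{2} = \left(- \frac{1}{2}\right) \left(-10\right) = 5$)
$z{\left(J \right)} = -5 - 10 J$ ($z{\left(J \right)} = -5 + \left(3 \left(-5\right) + 5\right) J = -5 + \left(-15 + 5\right) J = -5 - 10 J$)
$101 \left(z{\left(-11 \right)} + 13\right) = 101 \left(\left(-5 - -110\right) + 13\right) = 101 \left(\left(-5 + 110\right) + 13\right) = 101 \left(105 + 13\right) = 101 \cdot 118 = 11918$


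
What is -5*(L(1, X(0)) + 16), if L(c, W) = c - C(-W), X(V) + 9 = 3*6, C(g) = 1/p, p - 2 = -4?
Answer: -175/2 ≈ -87.500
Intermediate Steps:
p = -2 (p = 2 - 4 = -2)
C(g) = -1/2 (C(g) = 1/(-2) = -1/2)
X(V) = 9 (X(V) = -9 + 3*6 = -9 + 18 = 9)
L(c, W) = 1/2 + c (L(c, W) = c - 1*(-1/2) = c + 1/2 = 1/2 + c)
-5*(L(1, X(0)) + 16) = -5*((1/2 + 1) + 16) = -5*(3/2 + 16) = -5*35/2 = -175/2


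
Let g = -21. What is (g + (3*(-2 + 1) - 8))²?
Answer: 1024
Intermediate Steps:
(g + (3*(-2 + 1) - 8))² = (-21 + (3*(-2 + 1) - 8))² = (-21 + (3*(-1) - 8))² = (-21 + (-3 - 8))² = (-21 - 11)² = (-32)² = 1024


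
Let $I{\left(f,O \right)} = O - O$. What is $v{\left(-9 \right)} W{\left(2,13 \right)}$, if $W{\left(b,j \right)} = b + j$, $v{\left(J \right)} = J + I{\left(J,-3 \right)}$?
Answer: $-135$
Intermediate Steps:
$I{\left(f,O \right)} = 0$
$v{\left(J \right)} = J$ ($v{\left(J \right)} = J + 0 = J$)
$v{\left(-9 \right)} W{\left(2,13 \right)} = - 9 \left(2 + 13\right) = \left(-9\right) 15 = -135$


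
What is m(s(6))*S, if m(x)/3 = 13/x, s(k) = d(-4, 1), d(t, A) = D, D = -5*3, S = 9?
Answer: -117/5 ≈ -23.400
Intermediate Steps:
D = -15
d(t, A) = -15
s(k) = -15
m(x) = 39/x (m(x) = 3*(13/x) = 39/x)
m(s(6))*S = (39/(-15))*9 = (39*(-1/15))*9 = -13/5*9 = -117/5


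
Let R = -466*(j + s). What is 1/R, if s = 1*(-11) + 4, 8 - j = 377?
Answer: 1/175216 ≈ 5.7072e-6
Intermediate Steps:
j = -369 (j = 8 - 1*377 = 8 - 377 = -369)
s = -7 (s = -11 + 4 = -7)
R = 175216 (R = -466*(-369 - 7) = -466*(-376) = 175216)
1/R = 1/175216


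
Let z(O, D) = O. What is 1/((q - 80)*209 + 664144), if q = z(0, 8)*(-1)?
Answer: 1/647424 ≈ 1.5446e-6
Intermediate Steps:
q = 0 (q = 0*(-1) = 0)
1/((q - 80)*209 + 664144) = 1/((0 - 80)*209 + 664144) = 1/(-80*209 + 664144) = 1/(-16720 + 664144) = 1/647424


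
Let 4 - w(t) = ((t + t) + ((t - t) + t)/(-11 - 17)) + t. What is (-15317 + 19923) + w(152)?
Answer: 29116/7 ≈ 4159.4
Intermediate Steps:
w(t) = 4 - 83*t/28 (w(t) = 4 - (((t + t) + ((t - t) + t)/(-11 - 17)) + t) = 4 - ((2*t + (0 + t)/(-28)) + t) = 4 - ((2*t + t*(-1/28)) + t) = 4 - ((2*t - t/28) + t) = 4 - (55*t/28 + t) = 4 - 83*t/28)
(-15317 + 19923) + w(152) = (-15317 + 19923) + (4 - 83/28*152) = 4606 + (4 - 3154/7) = 4606 - 3126/7 = 29116/7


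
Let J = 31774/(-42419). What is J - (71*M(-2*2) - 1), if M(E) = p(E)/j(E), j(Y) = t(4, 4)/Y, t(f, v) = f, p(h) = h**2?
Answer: 48198629/42419 ≈ 1136.3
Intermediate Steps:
j(Y) = 4/Y
M(E) = E**3/4 (M(E) = E**2/((4/E)) = E**2*(E/4) = E**3/4)
J = -31774/42419 (J = 31774*(-1/42419) = -31774/42419 ≈ -0.74905)
J - (71*M(-2*2) - 1) = -31774/42419 - (71*((-2*2)**3/4) - 1) = -31774/42419 - (71*((1/4)*(-4)**3) - 1) = -31774/42419 - (71*((1/4)*(-64)) - 1) = -31774/42419 - (71*(-16) - 1) = -31774/42419 - (-1136 - 1) = -31774/42419 - 1*(-1137) = -31774/42419 + 1137 = 48198629/42419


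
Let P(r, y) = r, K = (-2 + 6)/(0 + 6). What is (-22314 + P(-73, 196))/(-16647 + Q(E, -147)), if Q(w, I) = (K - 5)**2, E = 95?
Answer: 201483/149654 ≈ 1.3463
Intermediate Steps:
K = 2/3 (K = 4/6 = 4*(1/6) = 2/3 ≈ 0.66667)
Q(w, I) = 169/9 (Q(w, I) = (2/3 - 5)**2 = (-13/3)**2 = 169/9)
(-22314 + P(-73, 196))/(-16647 + Q(E, -147)) = (-22314 - 73)/(-16647 + 169/9) = -22387/(-149654/9) = -22387*(-9/149654) = 201483/149654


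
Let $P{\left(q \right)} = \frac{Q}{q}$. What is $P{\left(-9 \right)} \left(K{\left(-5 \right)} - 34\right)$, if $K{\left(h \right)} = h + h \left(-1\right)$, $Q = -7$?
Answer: $- \frac{238}{9} \approx -26.444$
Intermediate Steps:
$K{\left(h \right)} = 0$ ($K{\left(h \right)} = h - h = 0$)
$P{\left(q \right)} = - \frac{7}{q}$
$P{\left(-9 \right)} \left(K{\left(-5 \right)} - 34\right) = - \frac{7}{-9} \left(0 - 34\right) = \left(-7\right) \left(- \frac{1}{9}\right) \left(-34\right) = \frac{7}{9} \left(-34\right) = - \frac{238}{9}$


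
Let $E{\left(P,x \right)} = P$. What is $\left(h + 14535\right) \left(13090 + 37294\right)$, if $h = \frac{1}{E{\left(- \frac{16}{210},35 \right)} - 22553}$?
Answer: $\frac{1734214304824800}{2368073} \approx 7.3233 \cdot 10^{8}$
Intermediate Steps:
$h = - \frac{105}{2368073}$ ($h = \frac{1}{- \frac{16}{210} - 22553} = \frac{1}{\left(-16\right) \frac{1}{210} - 22553} = \frac{1}{- \frac{8}{105} - 22553} = \frac{1}{- \frac{2368073}{105}} = - \frac{105}{2368073} \approx -4.434 \cdot 10^{-5}$)
$\left(h + 14535\right) \left(13090 + 37294\right) = \left(- \frac{105}{2368073} + 14535\right) \left(13090 + 37294\right) = \frac{34419940950}{2368073} \cdot 50384 = \frac{1734214304824800}{2368073}$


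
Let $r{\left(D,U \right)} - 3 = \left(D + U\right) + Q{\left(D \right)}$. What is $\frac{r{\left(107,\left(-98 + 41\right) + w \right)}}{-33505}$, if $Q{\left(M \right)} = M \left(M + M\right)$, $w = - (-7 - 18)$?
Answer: $- \frac{22976}{33505} \approx -0.68575$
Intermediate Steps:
$w = 25$ ($w = \left(-1\right) \left(-25\right) = 25$)
$Q{\left(M \right)} = 2 M^{2}$ ($Q{\left(M \right)} = M 2 M = 2 M^{2}$)
$r{\left(D,U \right)} = 3 + D + U + 2 D^{2}$ ($r{\left(D,U \right)} = 3 + \left(\left(D + U\right) + 2 D^{2}\right) = 3 + \left(D + U + 2 D^{2}\right) = 3 + D + U + 2 D^{2}$)
$\frac{r{\left(107,\left(-98 + 41\right) + w \right)}}{-33505} = \frac{3 + 107 + \left(\left(-98 + 41\right) + 25\right) + 2 \cdot 107^{2}}{-33505} = \left(3 + 107 + \left(-57 + 25\right) + 2 \cdot 11449\right) \left(- \frac{1}{33505}\right) = \left(3 + 107 - 32 + 22898\right) \left(- \frac{1}{33505}\right) = 22976 \left(- \frac{1}{33505}\right) = - \frac{22976}{33505}$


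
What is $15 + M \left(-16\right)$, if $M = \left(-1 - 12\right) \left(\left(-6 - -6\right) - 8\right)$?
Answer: $-1649$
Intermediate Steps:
$M = 104$ ($M = - 13 \left(\left(-6 + 6\right) - 8\right) = - 13 \left(0 - 8\right) = \left(-13\right) \left(-8\right) = 104$)
$15 + M \left(-16\right) = 15 + 104 \left(-16\right) = 15 - 1664 = -1649$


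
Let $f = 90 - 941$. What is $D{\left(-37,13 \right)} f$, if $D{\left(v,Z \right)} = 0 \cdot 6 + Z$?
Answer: $-11063$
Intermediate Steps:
$D{\left(v,Z \right)} = Z$ ($D{\left(v,Z \right)} = 0 + Z = Z$)
$f = -851$ ($f = 90 - 941 = -851$)
$D{\left(-37,13 \right)} f = 13 \left(-851\right) = -11063$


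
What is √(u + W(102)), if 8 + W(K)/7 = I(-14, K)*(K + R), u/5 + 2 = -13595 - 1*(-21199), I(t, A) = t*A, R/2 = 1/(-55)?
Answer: I*√2968355390/55 ≈ 990.59*I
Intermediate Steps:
R = -2/55 (R = 2/(-55) = 2*(-1/55) = -2/55 ≈ -0.036364)
I(t, A) = A*t
u = 38010 (u = -10 + 5*(-13595 - 1*(-21199)) = -10 + 5*(-13595 + 21199) = -10 + 5*7604 = -10 + 38020 = 38010)
W(K) = -56 - 98*K*(-2/55 + K) (W(K) = -56 + 7*((K*(-14))*(K - 2/55)) = -56 + 7*((-14*K)*(-2/55 + K)) = -56 + 7*(-14*K*(-2/55 + K)) = -56 - 98*K*(-2/55 + K))
√(u + W(102)) = √(38010 + (-56 - 98*102² + (196/55)*102)) = √(38010 + (-56 - 98*10404 + 19992/55)) = √(38010 + (-56 - 1019592 + 19992/55)) = √(38010 - 56060648/55) = √(-53970098/55) = I*√2968355390/55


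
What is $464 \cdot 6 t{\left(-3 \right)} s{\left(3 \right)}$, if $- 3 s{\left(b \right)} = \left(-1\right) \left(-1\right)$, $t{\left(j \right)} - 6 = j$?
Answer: $-2784$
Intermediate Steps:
$t{\left(j \right)} = 6 + j$
$s{\left(b \right)} = - \frac{1}{3}$ ($s{\left(b \right)} = - \frac{\left(-1\right) \left(-1\right)}{3} = \left(- \frac{1}{3}\right) 1 = - \frac{1}{3}$)
$464 \cdot 6 t{\left(-3 \right)} s{\left(3 \right)} = 464 \cdot 6 \left(6 - 3\right) \left(- \frac{1}{3}\right) = 464 \cdot 6 \cdot 3 \left(- \frac{1}{3}\right) = 464 \cdot 18 \left(- \frac{1}{3}\right) = 464 \left(-6\right) = -2784$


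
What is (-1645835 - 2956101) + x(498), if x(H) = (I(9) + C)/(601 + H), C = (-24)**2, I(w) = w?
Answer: -5057527079/1099 ≈ -4.6019e+6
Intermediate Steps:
C = 576
x(H) = 585/(601 + H) (x(H) = (9 + 576)/(601 + H) = 585/(601 + H))
(-1645835 - 2956101) + x(498) = (-1645835 - 2956101) + 585/(601 + 498) = -4601936 + 585/1099 = -5057527079/1099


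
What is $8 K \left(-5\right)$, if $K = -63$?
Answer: $2520$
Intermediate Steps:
$8 K \left(-5\right) = 8 \left(-63\right) \left(-5\right) = \left(-504\right) \left(-5\right) = 2520$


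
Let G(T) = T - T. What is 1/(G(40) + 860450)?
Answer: 1/860450 ≈ 1.1622e-6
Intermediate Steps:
G(T) = 0
1/(G(40) + 860450) = 1/(0 + 860450) = 1/860450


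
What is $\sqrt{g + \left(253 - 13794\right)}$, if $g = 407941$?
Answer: $20 \sqrt{986} \approx 628.01$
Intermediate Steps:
$\sqrt{g + \left(253 - 13794\right)} = \sqrt{407941 + \left(253 - 13794\right)} = \sqrt{407941 - 13541} = \sqrt{394400} = 20 \sqrt{986}$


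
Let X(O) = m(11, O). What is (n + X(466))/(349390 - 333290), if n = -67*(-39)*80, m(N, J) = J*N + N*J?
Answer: 54823/4025 ≈ 13.621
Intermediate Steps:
m(N, J) = 2*J*N (m(N, J) = J*N + J*N = 2*J*N)
X(O) = 22*O (X(O) = 2*O*11 = 22*O)
n = 209040 (n = 2613*80 = 209040)
(n + X(466))/(349390 - 333290) = (209040 + 22*466)/(349390 - 333290) = (209040 + 10252)/16100 = 219292*(1/16100) = 54823/4025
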